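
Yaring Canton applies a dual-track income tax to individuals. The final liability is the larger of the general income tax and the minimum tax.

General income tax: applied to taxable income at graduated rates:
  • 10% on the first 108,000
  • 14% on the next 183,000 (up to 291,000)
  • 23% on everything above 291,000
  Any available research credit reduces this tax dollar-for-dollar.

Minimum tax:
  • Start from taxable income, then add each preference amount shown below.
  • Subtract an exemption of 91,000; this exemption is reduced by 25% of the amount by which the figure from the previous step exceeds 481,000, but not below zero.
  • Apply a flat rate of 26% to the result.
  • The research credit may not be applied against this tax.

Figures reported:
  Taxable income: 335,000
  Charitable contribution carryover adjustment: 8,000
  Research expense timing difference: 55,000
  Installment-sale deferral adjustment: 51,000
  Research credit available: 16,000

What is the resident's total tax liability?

93,080

General income tax:
  108,000 × 10% = 10,800
  183,000 × 14% = 25,620
  44,000 × 23% = 10,120
  → 46,540
  Less research credit 16,000 → 30,540

Minimum tax:
  Adjusted income: 335,000 + 8,000 + 55,000 + 51,000 = 449,000
  Exemption: 449,000 ≤ 481,000, so full 91,000 applies
  Base: 449,000 − 91,000 = 358,000
  358,000 × 26% = 93,080

93,080 > 30,540, so the minimum tax is the binding amount.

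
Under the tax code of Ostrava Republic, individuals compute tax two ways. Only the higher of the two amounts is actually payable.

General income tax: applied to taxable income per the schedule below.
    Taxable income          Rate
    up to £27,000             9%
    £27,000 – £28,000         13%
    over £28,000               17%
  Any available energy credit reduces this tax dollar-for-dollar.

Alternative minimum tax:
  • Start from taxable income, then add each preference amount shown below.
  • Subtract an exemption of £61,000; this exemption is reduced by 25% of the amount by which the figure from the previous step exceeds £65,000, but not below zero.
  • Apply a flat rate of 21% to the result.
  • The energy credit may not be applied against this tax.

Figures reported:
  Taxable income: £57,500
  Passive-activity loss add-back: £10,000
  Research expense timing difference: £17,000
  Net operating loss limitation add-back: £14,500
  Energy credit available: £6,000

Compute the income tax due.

£9,765

Alternative minimum tax:
  Adjusted income: £57,500 + £10,000 + £17,000 + £14,500 = £99,000
  Exemption: £61,000 − 25% × (£99,000 − £65,000) = £61,000 − £8,500 = £52,500
  Base: £99,000 − £52,500 = £46,500
  £46,500 × 21% = £9,765

General income tax:
  £27,000 × 9% = £2,430
  £1,000 × 13% = £130
  £29,500 × 17% = £5,015
  → £7,575
  Less energy credit £6,000 → £1,575

£9,765 > £1,575, so the alternative minimum tax is the binding amount.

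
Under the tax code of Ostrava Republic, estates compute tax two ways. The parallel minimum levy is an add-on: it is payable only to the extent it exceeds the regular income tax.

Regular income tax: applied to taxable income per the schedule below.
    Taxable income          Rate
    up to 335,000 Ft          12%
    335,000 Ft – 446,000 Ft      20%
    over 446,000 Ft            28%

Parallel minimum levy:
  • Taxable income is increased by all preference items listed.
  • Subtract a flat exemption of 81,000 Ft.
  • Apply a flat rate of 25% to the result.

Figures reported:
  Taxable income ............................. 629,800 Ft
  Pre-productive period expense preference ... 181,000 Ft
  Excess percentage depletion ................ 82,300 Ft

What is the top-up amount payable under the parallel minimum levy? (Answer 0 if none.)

Parallel minimum levy:
  Adjusted income: 629,800 Ft + 181,000 Ft + 82,300 Ft = 893,100 Ft
  Less exemption 81,000 Ft → base 812,100 Ft
  812,100 Ft × 25% = 203,025 Ft

Regular income tax:
  335,000 Ft × 12% = 40,200 Ft
  111,000 Ft × 20% = 22,200 Ft
  183,800 Ft × 28% = 51,464 Ft
  → 113,864 Ft

Excess of parallel minimum levy over regular income tax: 203,025 Ft − 113,864 Ft = 89,161 Ft.

89,161 Ft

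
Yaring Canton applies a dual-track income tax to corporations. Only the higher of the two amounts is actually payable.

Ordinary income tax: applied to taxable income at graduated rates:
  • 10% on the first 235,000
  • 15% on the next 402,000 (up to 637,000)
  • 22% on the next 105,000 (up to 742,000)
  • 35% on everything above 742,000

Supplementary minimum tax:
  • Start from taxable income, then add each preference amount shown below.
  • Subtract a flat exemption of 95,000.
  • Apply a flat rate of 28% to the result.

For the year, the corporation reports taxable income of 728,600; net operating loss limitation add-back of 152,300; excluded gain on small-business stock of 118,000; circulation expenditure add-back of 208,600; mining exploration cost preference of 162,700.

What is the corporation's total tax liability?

Ordinary income tax:
  235,000 × 10% = 23,500
  402,000 × 15% = 60,300
  91,600 × 22% = 20,152
  → 103,952

Supplementary minimum tax:
  Adjusted income: 728,600 + 152,300 + 118,000 + 208,600 + 162,700 = 1,370,200
  Less exemption 95,000 → base 1,275,200
  1,275,200 × 28% = 357,056

357,056 > 103,952, so the supplementary minimum tax is the binding amount.

357,056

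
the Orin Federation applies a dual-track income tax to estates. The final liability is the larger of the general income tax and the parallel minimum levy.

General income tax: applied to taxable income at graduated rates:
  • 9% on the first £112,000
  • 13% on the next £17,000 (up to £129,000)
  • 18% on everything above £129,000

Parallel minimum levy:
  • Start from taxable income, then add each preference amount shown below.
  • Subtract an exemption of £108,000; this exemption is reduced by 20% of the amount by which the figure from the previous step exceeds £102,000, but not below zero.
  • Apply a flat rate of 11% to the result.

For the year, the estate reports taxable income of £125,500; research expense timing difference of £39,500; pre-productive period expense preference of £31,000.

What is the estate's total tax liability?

£11,835

General income tax:
  £112,000 × 9% = £10,080
  £13,500 × 13% = £1,755
  → £11,835

Parallel minimum levy:
  Adjusted income: £125,500 + £39,500 + £31,000 = £196,000
  Exemption: £108,000 − 20% × (£196,000 − £102,000) = £108,000 − £18,800 = £89,200
  Base: £196,000 − £89,200 = £106,800
  £106,800 × 11% = £11,748

£11,835 > £11,748, so the general income tax governs.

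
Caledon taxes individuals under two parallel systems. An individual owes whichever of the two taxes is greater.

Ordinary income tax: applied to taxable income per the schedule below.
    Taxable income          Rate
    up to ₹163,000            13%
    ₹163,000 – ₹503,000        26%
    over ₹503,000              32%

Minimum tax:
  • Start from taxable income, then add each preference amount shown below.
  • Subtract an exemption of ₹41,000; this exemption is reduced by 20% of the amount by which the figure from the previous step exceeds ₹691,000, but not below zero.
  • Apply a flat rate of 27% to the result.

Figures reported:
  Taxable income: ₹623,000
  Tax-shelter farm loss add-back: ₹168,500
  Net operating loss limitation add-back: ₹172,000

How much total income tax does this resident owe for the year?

Ordinary income tax:
  ₹163,000 × 13% = ₹21,190
  ₹340,000 × 26% = ₹88,400
  ₹120,000 × 32% = ₹38,400
  → ₹147,990

Minimum tax:
  Adjusted income: ₹623,000 + ₹168,500 + ₹172,000 = ₹963,500
  Exemption: 20% × (₹963,500 − ₹691,000) = ₹54,500 ≥ ₹41,000, so the exemption is fully phased out
  Base: ₹963,500 − ₹0 = ₹963,500
  ₹963,500 × 27% = ₹260,145

₹260,145 > ₹147,990, so the minimum tax is the binding amount.

₹260,145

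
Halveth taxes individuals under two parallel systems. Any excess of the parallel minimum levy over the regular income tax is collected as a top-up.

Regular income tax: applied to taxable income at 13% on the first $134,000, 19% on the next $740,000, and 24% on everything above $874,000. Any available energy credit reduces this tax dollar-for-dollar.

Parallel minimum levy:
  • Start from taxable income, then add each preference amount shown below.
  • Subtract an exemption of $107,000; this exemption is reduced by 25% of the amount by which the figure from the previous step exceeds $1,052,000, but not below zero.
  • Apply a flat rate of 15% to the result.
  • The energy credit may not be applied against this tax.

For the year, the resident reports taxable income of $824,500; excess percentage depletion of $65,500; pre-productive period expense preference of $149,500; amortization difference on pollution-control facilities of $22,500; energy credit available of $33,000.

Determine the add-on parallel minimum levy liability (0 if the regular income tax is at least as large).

Parallel minimum levy:
  Adjusted income: $824,500 + $65,500 + $149,500 + $22,500 = $1,062,000
  Exemption: $107,000 − 25% × ($1,062,000 − $1,052,000) = $107,000 − $2,500 = $104,500
  Base: $1,062,000 − $104,500 = $957,500
  $957,500 × 15% = $143,625

Regular income tax:
  $134,000 × 13% = $17,420
  $690,500 × 19% = $131,195
  → $148,615
  Less energy credit $33,000 → $115,615

Excess of parallel minimum levy over regular income tax: $143,625 − $115,615 = $28,010.

$28,010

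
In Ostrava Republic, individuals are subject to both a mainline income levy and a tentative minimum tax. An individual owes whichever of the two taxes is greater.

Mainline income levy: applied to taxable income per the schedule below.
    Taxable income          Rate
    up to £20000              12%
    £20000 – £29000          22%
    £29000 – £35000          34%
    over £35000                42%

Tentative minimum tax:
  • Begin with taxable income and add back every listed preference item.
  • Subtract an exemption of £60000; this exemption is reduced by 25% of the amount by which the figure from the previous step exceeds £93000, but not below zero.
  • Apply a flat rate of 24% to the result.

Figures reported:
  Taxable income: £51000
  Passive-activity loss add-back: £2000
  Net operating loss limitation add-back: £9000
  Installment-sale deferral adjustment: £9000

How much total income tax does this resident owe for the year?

Mainline income levy:
  £20000 × 12% = £2400
  £9000 × 22% = £1980
  £6000 × 34% = £2040
  £16000 × 42% = £6720
  → £13140

Tentative minimum tax:
  Adjusted income: £51000 + £2000 + £9000 + £9000 = £71000
  Exemption: £71000 ≤ £93000, so full £60000 applies
  Base: £71000 − £60000 = £11000
  £11000 × 24% = £2640

£13140 > £2640, so the mainline income levy governs.

£13140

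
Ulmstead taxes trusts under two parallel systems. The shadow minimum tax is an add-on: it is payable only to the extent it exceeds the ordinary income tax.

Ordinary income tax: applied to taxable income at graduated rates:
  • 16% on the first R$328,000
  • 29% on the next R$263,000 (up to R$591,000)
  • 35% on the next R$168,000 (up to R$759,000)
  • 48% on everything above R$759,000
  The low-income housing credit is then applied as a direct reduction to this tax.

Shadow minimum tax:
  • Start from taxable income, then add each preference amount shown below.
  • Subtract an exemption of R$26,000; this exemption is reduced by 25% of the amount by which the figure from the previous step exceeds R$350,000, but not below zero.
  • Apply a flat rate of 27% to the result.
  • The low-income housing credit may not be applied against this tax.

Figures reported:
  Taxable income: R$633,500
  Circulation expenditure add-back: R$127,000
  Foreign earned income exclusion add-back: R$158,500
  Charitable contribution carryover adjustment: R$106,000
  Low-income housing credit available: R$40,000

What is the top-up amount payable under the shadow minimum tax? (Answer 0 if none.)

Shadow minimum tax:
  Adjusted income: R$633,500 + R$127,000 + R$158,500 + R$106,000 = R$1,025,000
  Exemption: 25% × (R$1,025,000 − R$350,000) = R$168,750 ≥ R$26,000, so the exemption is fully phased out
  Base: R$1,025,000 − R$0 = R$1,025,000
  R$1,025,000 × 27% = R$276,750

Ordinary income tax:
  R$328,000 × 16% = R$52,480
  R$263,000 × 29% = R$76,270
  R$42,500 × 35% = R$14,875
  → R$143,625
  Less low-income housing credit R$40,000 → R$103,625

Excess of shadow minimum tax over ordinary income tax: R$276,750 − R$103,625 = R$173,125.

R$173,125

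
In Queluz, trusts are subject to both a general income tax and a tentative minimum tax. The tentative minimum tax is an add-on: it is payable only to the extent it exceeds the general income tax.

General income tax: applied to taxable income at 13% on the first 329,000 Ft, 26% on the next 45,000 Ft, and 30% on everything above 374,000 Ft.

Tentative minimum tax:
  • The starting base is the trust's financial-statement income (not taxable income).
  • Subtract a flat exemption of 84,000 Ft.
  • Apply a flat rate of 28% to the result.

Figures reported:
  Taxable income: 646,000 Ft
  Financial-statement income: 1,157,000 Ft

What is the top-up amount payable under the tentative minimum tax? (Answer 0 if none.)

164,370 Ft

Tentative minimum tax:
  Base (financial-statement income): 1,157,000 Ft
  Less exemption 84,000 Ft → base 1,073,000 Ft
  1,073,000 Ft × 28% = 300,440 Ft

General income tax:
  329,000 Ft × 13% = 42,770 Ft
  45,000 Ft × 26% = 11,700 Ft
  272,000 Ft × 30% = 81,600 Ft
  → 136,070 Ft

Excess of tentative minimum tax over general income tax: 300,440 Ft − 136,070 Ft = 164,370 Ft.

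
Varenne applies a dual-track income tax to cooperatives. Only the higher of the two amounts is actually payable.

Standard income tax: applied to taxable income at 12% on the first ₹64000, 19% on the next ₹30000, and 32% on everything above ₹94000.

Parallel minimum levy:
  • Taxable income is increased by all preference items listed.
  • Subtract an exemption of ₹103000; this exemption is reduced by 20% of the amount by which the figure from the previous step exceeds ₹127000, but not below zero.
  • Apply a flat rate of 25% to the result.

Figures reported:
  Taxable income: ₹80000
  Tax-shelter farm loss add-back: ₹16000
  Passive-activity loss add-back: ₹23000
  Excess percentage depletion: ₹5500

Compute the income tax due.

₹10720

Parallel minimum levy:
  Adjusted income: ₹80000 + ₹16000 + ₹23000 + ₹5500 = ₹124500
  Exemption: ₹124500 ≤ ₹127000, so full ₹103000 applies
  Base: ₹124500 − ₹103000 = ₹21500
  ₹21500 × 25% = ₹5375

Standard income tax:
  ₹64000 × 12% = ₹7680
  ₹16000 × 19% = ₹3040
  → ₹10720

₹10720 > ₹5375, so the standard income tax governs.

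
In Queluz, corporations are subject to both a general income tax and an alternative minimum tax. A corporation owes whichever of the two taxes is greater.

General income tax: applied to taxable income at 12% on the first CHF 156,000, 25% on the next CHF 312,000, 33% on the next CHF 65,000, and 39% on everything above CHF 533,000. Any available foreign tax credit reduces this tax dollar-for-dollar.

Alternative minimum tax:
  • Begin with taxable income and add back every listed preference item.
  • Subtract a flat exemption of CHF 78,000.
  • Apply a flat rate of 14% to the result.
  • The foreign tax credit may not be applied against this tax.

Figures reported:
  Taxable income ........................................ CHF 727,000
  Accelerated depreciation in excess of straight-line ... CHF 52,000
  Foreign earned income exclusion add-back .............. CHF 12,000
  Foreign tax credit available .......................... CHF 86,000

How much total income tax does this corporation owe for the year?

General income tax:
  CHF 156,000 × 12% = CHF 18,720
  CHF 312,000 × 25% = CHF 78,000
  CHF 65,000 × 33% = CHF 21,450
  CHF 194,000 × 39% = CHF 75,660
  → CHF 193,830
  Less foreign tax credit CHF 86,000 → CHF 107,830

Alternative minimum tax:
  Adjusted income: CHF 727,000 + CHF 52,000 + CHF 12,000 = CHF 791,000
  Less exemption CHF 78,000 → base CHF 713,000
  CHF 713,000 × 14% = CHF 99,820

CHF 107,830 > CHF 99,820, so the general income tax governs.

CHF 107,830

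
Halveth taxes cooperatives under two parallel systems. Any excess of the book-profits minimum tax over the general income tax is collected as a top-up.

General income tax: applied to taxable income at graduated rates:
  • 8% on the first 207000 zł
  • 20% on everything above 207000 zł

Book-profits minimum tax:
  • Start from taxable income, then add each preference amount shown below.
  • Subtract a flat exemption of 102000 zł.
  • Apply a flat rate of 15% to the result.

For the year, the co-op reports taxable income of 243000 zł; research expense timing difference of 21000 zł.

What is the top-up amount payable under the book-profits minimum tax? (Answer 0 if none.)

540 zł

Book-profits minimum tax:
  Adjusted income: 243000 zł + 21000 zł = 264000 zł
  Less exemption 102000 zł → base 162000 zł
  162000 zł × 15% = 24300 zł

General income tax:
  207000 zł × 8% = 16560 zł
  36000 zł × 20% = 7200 zł
  → 23760 zł

Excess of book-profits minimum tax over general income tax: 24300 zł − 23760 zł = 540 zł.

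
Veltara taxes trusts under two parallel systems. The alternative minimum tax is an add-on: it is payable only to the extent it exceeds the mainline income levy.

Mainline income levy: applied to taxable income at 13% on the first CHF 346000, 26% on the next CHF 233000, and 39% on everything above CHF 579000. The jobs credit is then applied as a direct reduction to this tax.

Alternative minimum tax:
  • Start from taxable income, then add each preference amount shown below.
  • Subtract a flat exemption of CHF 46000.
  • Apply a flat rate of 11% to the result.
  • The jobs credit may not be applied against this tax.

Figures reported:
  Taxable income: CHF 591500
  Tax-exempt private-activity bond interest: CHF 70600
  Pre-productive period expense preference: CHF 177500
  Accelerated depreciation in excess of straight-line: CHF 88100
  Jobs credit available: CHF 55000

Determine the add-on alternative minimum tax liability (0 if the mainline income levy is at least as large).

CHF 41552

Mainline income levy:
  CHF 346000 × 13% = CHF 44980
  CHF 233000 × 26% = CHF 60580
  CHF 12500 × 39% = CHF 4875
  → CHF 110435
  Less jobs credit CHF 55000 → CHF 55435

Alternative minimum tax:
  Adjusted income: CHF 591500 + CHF 70600 + CHF 177500 + CHF 88100 = CHF 927700
  Less exemption CHF 46000 → base CHF 881700
  CHF 881700 × 11% = CHF 96987

Excess of alternative minimum tax over mainline income levy: CHF 96987 − CHF 55435 = CHF 41552.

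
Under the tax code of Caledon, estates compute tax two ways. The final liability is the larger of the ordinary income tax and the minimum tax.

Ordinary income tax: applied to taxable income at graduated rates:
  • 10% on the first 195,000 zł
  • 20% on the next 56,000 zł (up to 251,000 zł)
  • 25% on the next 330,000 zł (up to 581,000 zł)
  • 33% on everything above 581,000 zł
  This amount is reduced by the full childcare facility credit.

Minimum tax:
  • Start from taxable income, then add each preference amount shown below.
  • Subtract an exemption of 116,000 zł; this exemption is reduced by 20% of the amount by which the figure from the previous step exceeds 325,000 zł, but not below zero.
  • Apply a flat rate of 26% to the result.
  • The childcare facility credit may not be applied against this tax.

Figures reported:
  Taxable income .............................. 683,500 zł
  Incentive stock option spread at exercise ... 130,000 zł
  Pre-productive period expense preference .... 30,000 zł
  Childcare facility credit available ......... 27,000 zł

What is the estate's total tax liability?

Ordinary income tax:
  195,000 zł × 10% = 19,500 zł
  56,000 zł × 20% = 11,200 zł
  330,000 zł × 25% = 82,500 zł
  102,500 zł × 33% = 33,825 zł
  → 147,025 zł
  Less childcare facility credit 27,000 zł → 120,025 zł

Minimum tax:
  Adjusted income: 683,500 zł + 130,000 zł + 30,000 zł = 843,500 zł
  Exemption: 116,000 zł − 20% × (843,500 zł − 325,000 zł) = 116,000 zł − 103,700 zł = 12,300 zł
  Base: 843,500 zł − 12,300 zł = 831,200 zł
  831,200 zł × 26% = 216,112 zł

216,112 zł > 120,025 zł, so the minimum tax is the binding amount.

216,112 zł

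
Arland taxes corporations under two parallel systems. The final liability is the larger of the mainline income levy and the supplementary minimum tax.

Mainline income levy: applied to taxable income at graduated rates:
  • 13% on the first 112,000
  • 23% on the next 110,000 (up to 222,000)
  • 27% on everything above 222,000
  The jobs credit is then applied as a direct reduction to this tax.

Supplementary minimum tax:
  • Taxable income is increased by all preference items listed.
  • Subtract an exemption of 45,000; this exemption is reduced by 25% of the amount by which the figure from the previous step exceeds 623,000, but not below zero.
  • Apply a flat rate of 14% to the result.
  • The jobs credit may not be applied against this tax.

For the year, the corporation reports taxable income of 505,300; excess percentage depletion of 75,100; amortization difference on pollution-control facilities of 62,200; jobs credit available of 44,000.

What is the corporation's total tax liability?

84,350

Supplementary minimum tax:
  Adjusted income: 505,300 + 75,100 + 62,200 = 642,600
  Exemption: 45,000 − 25% × (642,600 − 623,000) = 45,000 − 4,900 = 40,100
  Base: 642,600 − 40,100 = 602,500
  602,500 × 14% = 84,350

Mainline income levy:
  112,000 × 13% = 14,560
  110,000 × 23% = 25,300
  283,300 × 27% = 76,491
  → 116,351
  Less jobs credit 44,000 → 72,351

84,350 > 72,351, so the supplementary minimum tax is the binding amount.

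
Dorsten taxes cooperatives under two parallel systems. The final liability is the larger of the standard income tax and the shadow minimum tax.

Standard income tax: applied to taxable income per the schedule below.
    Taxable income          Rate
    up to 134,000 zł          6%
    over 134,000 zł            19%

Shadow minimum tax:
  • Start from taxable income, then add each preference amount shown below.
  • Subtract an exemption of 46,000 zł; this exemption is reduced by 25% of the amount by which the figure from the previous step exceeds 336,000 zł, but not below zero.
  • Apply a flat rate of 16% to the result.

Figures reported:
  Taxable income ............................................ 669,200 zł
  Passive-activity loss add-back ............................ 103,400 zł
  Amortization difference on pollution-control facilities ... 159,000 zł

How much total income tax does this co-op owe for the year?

Standard income tax:
  134,000 zł × 6% = 8,040 zł
  535,200 zł × 19% = 101,688 zł
  → 109,728 zł

Shadow minimum tax:
  Adjusted income: 669,200 zł + 103,400 zł + 159,000 zł = 931,600 zł
  Exemption: 25% × (931,600 zł − 336,000 zł) = 148,900 zł ≥ 46,000 zł, so the exemption is fully phased out
  Base: 931,600 zł − 0 zł = 931,600 zł
  931,600 zł × 16% = 149,056 zł

149,056 zł > 109,728 zł, so the shadow minimum tax is the binding amount.

149,056 zł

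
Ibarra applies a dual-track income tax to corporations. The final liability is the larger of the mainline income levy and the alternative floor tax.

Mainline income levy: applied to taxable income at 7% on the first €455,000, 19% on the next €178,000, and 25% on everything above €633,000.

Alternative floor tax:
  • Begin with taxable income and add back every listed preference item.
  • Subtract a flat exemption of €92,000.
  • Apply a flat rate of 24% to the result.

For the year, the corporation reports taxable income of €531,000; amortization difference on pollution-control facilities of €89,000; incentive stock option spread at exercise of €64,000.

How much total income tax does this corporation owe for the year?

€142,080

Alternative floor tax:
  Adjusted income: €531,000 + €89,000 + €64,000 = €684,000
  Less exemption €92,000 → base €592,000
  €592,000 × 24% = €142,080

Mainline income levy:
  €455,000 × 7% = €31,850
  €76,000 × 19% = €14,440
  → €46,290

€142,080 > €46,290, so the alternative floor tax is the binding amount.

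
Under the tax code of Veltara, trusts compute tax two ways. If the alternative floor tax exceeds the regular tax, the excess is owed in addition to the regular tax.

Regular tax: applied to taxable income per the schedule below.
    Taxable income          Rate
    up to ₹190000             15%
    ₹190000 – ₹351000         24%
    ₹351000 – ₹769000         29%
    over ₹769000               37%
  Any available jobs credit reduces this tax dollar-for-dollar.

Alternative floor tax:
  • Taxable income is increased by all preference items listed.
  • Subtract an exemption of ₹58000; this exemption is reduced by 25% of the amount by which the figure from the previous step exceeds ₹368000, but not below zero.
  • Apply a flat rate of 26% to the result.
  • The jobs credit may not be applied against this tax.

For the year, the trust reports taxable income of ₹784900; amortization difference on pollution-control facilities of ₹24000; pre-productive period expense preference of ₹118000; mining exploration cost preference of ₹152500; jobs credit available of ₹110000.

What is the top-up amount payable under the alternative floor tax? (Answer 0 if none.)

₹196401

Alternative floor tax:
  Adjusted income: ₹784900 + ₹24000 + ₹118000 + ₹152500 = ₹1079400
  Exemption: 25% × (₹1079400 − ₹368000) = ₹177850 ≥ ₹58000, so the exemption is fully phased out
  Base: ₹1079400 − ₹0 = ₹1079400
  ₹1079400 × 26% = ₹280644

Regular tax:
  ₹190000 × 15% = ₹28500
  ₹161000 × 24% = ₹38640
  ₹418000 × 29% = ₹121220
  ₹15900 × 37% = ₹5883
  → ₹194243
  Less jobs credit ₹110000 → ₹84243

Excess of alternative floor tax over regular tax: ₹280644 − ₹84243 = ₹196401.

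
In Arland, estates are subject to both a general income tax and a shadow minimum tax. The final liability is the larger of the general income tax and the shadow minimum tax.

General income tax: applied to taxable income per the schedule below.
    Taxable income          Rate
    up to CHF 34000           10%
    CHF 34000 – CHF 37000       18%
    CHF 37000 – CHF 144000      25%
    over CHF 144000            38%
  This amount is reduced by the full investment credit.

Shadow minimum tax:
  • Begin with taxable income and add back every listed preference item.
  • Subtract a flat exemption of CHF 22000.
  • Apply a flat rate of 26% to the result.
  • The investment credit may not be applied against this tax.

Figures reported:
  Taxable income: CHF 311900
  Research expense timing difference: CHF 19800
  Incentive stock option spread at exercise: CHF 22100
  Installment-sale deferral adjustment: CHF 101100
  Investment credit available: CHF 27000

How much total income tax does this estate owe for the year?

CHF 112554

Shadow minimum tax:
  Adjusted income: CHF 311900 + CHF 19800 + CHF 22100 + CHF 101100 = CHF 454900
  Less exemption CHF 22000 → base CHF 432900
  CHF 432900 × 26% = CHF 112554

General income tax:
  CHF 34000 × 10% = CHF 3400
  CHF 3000 × 18% = CHF 540
  CHF 107000 × 25% = CHF 26750
  CHF 167900 × 38% = CHF 63802
  → CHF 94492
  Less investment credit CHF 27000 → CHF 67492

CHF 112554 > CHF 67492, so the shadow minimum tax is the binding amount.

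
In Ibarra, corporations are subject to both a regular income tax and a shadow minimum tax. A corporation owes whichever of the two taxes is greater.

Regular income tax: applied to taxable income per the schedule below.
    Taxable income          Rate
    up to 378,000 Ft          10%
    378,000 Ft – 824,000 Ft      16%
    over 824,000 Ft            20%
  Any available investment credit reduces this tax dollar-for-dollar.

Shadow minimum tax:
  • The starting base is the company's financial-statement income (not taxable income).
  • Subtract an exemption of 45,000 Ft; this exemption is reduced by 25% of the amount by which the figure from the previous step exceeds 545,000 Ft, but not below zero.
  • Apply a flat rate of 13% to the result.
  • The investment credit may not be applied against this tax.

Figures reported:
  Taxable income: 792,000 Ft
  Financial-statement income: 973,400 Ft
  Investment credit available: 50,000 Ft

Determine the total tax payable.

126,542 Ft

Regular income tax:
  378,000 Ft × 10% = 37,800 Ft
  414,000 Ft × 16% = 66,240 Ft
  → 104,040 Ft
  Less investment credit 50,000 Ft → 54,040 Ft

Shadow minimum tax:
  Base (financial-statement income): 973,400 Ft
  Exemption: 25% × (973,400 Ft − 545,000 Ft) = 107,100 Ft ≥ 45,000 Ft, so the exemption is fully phased out
  Base: 973,400 Ft − 0 Ft = 973,400 Ft
  973,400 Ft × 13% = 126,542 Ft

126,542 Ft > 54,040 Ft, so the shadow minimum tax is the binding amount.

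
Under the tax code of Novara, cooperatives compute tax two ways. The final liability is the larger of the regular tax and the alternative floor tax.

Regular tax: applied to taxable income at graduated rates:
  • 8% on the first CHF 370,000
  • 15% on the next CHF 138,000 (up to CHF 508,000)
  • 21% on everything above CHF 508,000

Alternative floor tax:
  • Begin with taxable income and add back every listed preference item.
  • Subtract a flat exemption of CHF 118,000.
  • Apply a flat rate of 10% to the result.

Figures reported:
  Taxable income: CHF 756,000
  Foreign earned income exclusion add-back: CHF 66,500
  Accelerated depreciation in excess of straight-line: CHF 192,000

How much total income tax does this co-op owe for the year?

Alternative floor tax:
  Adjusted income: CHF 756,000 + CHF 66,500 + CHF 192,000 = CHF 1,014,500
  Less exemption CHF 118,000 → base CHF 896,500
  CHF 896,500 × 10% = CHF 89,650

Regular tax:
  CHF 370,000 × 8% = CHF 29,600
  CHF 138,000 × 15% = CHF 20,700
  CHF 248,000 × 21% = CHF 52,080
  → CHF 102,380

CHF 102,380 > CHF 89,650, so the regular tax governs.

CHF 102,380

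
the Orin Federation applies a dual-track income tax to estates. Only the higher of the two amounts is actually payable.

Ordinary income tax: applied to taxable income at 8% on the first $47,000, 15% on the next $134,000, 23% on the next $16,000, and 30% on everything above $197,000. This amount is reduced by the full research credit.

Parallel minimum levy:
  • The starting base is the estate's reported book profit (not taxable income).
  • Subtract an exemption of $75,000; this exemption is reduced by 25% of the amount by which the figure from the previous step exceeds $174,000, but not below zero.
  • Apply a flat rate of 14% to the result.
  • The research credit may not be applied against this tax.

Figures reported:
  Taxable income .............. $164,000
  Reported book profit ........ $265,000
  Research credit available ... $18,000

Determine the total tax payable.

Ordinary income tax:
  $47,000 × 8% = $3,760
  $117,000 × 15% = $17,550
  → $21,310
  Less research credit $18,000 → $3,310

Parallel minimum levy:
  Base (reported book profit): $265,000
  Exemption: $75,000 − 25% × ($265,000 − $174,000) = $75,000 − $22,750 = $52,250
  Base: $265,000 − $52,250 = $212,750
  $212,750 × 14% = $29,785

$29,785 > $3,310, so the parallel minimum levy is the binding amount.

$29,785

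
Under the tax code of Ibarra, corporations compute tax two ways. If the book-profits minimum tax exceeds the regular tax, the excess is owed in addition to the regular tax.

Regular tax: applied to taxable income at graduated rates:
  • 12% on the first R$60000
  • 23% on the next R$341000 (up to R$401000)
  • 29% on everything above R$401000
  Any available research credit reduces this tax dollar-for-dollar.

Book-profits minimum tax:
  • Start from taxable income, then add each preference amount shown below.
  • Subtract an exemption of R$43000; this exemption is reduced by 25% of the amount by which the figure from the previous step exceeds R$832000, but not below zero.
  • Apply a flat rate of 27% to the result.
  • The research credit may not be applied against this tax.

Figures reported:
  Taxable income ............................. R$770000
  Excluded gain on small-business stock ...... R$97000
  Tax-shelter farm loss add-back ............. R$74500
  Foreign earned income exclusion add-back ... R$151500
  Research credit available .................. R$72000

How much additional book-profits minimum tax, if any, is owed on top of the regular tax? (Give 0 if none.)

R$174470

Book-profits minimum tax:
  Adjusted income: R$770000 + R$97000 + R$74500 + R$151500 = R$1093000
  Exemption: 25% × (R$1093000 − R$832000) = R$65250 ≥ R$43000, so the exemption is fully phased out
  Base: R$1093000 − R$0 = R$1093000
  R$1093000 × 27% = R$295110

Regular tax:
  R$60000 × 12% = R$7200
  R$341000 × 23% = R$78430
  R$369000 × 29% = R$107010
  → R$192640
  Less research credit R$72000 → R$120640

Excess of book-profits minimum tax over regular tax: R$295110 − R$120640 = R$174470.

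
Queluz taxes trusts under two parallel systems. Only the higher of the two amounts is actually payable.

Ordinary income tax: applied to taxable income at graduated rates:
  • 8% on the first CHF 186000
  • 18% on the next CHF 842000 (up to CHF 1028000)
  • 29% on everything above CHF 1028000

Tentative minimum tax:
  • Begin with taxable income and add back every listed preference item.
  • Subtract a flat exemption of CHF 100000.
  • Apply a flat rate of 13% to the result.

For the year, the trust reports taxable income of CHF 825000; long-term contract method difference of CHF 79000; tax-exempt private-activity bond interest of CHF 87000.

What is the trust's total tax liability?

Ordinary income tax:
  CHF 186000 × 8% = CHF 14880
  CHF 639000 × 18% = CHF 115020
  → CHF 129900

Tentative minimum tax:
  Adjusted income: CHF 825000 + CHF 79000 + CHF 87000 = CHF 991000
  Less exemption CHF 100000 → base CHF 891000
  CHF 891000 × 13% = CHF 115830

CHF 129900 > CHF 115830, so the ordinary income tax governs.

CHF 129900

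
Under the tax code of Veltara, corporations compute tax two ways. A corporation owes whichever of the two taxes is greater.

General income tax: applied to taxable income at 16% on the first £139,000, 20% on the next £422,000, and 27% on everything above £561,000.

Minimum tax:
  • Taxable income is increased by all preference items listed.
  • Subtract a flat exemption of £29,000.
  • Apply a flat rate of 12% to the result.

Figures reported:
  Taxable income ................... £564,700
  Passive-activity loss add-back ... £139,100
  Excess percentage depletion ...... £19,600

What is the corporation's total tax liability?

General income tax:
  £139,000 × 16% = £22,240
  £422,000 × 20% = £84,400
  £3,700 × 27% = £999
  → £107,639

Minimum tax:
  Adjusted income: £564,700 + £139,100 + £19,600 = £723,400
  Less exemption £29,000 → base £694,400
  £694,400 × 12% = £83,328

£107,639 > £83,328, so the general income tax governs.

£107,639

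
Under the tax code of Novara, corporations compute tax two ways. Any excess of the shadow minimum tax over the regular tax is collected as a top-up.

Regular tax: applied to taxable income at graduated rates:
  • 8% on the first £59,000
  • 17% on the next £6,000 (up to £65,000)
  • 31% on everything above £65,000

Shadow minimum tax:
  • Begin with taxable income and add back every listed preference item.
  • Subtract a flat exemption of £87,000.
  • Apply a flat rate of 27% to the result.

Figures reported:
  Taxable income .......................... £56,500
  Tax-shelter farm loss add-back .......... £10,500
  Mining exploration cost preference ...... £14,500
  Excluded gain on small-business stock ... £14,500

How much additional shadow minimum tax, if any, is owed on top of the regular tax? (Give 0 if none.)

£0

Regular tax:
  £56,500 × 8% = £4,520

Shadow minimum tax:
  Adjusted income: £56,500 + £10,500 + £14,500 + £14,500 = £96,000
  Less exemption £87,000 → base £9,000
  £9,000 × 27% = £2,430

£2,430 ≤ £4,520, so no add-on is due.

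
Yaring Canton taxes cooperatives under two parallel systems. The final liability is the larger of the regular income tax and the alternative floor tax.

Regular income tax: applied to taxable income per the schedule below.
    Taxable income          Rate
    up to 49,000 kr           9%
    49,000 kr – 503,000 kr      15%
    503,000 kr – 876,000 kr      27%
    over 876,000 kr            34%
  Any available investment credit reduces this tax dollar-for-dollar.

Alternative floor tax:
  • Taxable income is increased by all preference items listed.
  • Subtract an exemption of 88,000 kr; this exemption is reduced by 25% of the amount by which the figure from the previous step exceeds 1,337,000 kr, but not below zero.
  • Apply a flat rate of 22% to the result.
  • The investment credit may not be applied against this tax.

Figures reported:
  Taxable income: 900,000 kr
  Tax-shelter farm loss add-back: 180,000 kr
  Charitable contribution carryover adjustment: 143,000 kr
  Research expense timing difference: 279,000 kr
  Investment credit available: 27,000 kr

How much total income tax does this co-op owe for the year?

Alternative floor tax:
  Adjusted income: 900,000 kr + 180,000 kr + 143,000 kr + 279,000 kr = 1,502,000 kr
  Exemption: 88,000 kr − 25% × (1,502,000 kr − 1,337,000 kr) = 88,000 kr − 41,250 kr = 46,750 kr
  Base: 1,502,000 kr − 46,750 kr = 1,455,250 kr
  1,455,250 kr × 22% = 320,155 kr

Regular income tax:
  49,000 kr × 9% = 4,410 kr
  454,000 kr × 15% = 68,100 kr
  373,000 kr × 27% = 100,710 kr
  24,000 kr × 34% = 8,160 kr
  → 181,380 kr
  Less investment credit 27,000 kr → 154,380 kr

320,155 kr > 154,380 kr, so the alternative floor tax is the binding amount.

320,155 kr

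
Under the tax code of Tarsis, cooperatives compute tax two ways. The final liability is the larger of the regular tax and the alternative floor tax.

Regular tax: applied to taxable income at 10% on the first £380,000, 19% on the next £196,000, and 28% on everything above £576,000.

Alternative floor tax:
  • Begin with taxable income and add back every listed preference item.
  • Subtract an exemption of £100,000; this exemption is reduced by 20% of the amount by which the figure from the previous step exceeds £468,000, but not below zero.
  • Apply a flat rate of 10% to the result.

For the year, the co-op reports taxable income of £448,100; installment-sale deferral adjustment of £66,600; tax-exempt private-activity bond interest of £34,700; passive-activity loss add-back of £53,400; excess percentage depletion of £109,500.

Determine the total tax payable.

Regular tax:
  £380,000 × 10% = £38,000
  £68,100 × 19% = £12,939
  → £50,939

Alternative floor tax:
  Adjusted income: £448,100 + £66,600 + £34,700 + £53,400 + £109,500 = £712,300
  Exemption: £100,000 − 20% × (£712,300 − £468,000) = £100,000 − £48,860 = £51,140
  Base: £712,300 − £51,140 = £661,160
  £661,160 × 10% = £66,116

£66,116 > £50,939, so the alternative floor tax is the binding amount.

£66,116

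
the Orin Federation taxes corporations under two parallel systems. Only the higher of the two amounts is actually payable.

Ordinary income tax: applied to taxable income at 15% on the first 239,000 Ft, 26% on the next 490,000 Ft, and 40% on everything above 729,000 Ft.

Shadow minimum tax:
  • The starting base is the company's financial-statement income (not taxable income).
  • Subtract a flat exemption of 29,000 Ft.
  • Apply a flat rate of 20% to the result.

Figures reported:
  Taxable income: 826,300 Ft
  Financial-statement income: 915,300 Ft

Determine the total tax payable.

Shadow minimum tax:
  Base (financial-statement income): 915,300 Ft
  Less exemption 29,000 Ft → base 886,300 Ft
  886,300 Ft × 20% = 177,260 Ft

Ordinary income tax:
  239,000 Ft × 15% = 35,850 Ft
  490,000 Ft × 26% = 127,400 Ft
  97,300 Ft × 40% = 38,920 Ft
  → 202,170 Ft

202,170 Ft > 177,260 Ft, so the ordinary income tax governs.

202,170 Ft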